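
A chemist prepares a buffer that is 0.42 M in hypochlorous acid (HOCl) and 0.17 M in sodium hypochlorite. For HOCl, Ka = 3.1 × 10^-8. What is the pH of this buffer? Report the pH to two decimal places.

pH = 7.12

pKa = −log(3.1 × 10^-8) = 7.509
pH = pKa + log([A⁻]/[HA]) = 7.509 + log(0.17/0.42)
pH = 7.509 + (-0.393) = 7.12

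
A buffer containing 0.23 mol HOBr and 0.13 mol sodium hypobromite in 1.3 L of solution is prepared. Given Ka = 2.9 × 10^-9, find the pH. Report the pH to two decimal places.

pH = 8.29

pKa = −log(2.9 × 10^-9) = 8.538
Henderson–Hasselbalch: pH = pKa + log([OBr-]/[HOBr]) = 8.538 + log(0.13/0.23)
pH = 8.538 + (-0.248) = 8.29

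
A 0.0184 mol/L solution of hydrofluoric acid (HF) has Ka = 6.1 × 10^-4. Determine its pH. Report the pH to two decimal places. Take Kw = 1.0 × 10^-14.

pH = 2.51

HF ⇌ F- + H+
Let x = [H+] at equilibrium. Ka = x²/(0.0184 − x).
The 5% rule fails; solving x² + Ka·x − Ka·C₀ = 0 exactly:
x = (−Ka + √(Ka² + 4·Ka·C₀))/2 = 3.06 × 10^-3 M
pH = −log(3.06 × 10^-3) = 2.51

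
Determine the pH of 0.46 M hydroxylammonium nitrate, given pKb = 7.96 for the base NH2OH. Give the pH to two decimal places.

pH = 3.19

NH3OH+ is the conjugate acid of the weak base NH2OH.
Kb = 10^(−7.96) = 1.10 × 10^-8
Ka = Kw/Kb = 1.0×10^-14 / 1.10 × 10^-8 = 9.09 × 10^-7
From the ICE table, Ka = x²/(0.46 − x) = 9.09 × 10^-7.
Since Ka ≪ C₀, x ≈ √(Ka·C₀) = 6.47 × 10^-4 M.
Check: 0.14% ionized — well under 5%, approximation valid.
pH = −log(6.47 × 10^-4) = 3.19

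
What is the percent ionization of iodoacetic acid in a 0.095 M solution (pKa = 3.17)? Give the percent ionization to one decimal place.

ICH2COOH ⇌ ICH2COO- + H+; let x = [H+] at equilibrium.
Ka = 10^(−3.17) = 6.76 × 10^-4
Solve x² + 0.000676x − 6.42e-05 = 0 → x = 7.68 × 10^-3 M
% ionization = x/C₀ × 100% = 7.68 × 10^-3/0.095 × 100% = 8.1%

8.1%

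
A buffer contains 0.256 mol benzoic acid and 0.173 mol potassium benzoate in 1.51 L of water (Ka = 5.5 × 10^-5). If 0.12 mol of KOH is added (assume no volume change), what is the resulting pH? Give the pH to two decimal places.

OH- converts C6H5COOH to C6H5COO-: C6H5COOH → 0.136 mol, C6H5COO- → 0.293 mol.
pKa = −log(5.5 × 10^-5) = 4.260
Henderson–Hasselbalch with mole ratio 0.293/0.136: pH = 4.260 + (+0.333)

pH = 4.59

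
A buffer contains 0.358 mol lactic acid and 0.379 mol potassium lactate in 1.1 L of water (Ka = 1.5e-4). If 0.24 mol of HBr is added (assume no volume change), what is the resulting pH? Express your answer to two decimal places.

pH = 3.19

Added H+ converts CH3CH(OH)COO- to CH3CH(OH)COOH: CH3CH(OH)COOH → 0.598 mol, CH3CH(OH)COO- → 0.139 mol.
pKa = −log(1.5 × 10^-4) = 3.824
pH = pKa + log(n_CH3CH(OH)COO-/n_CH3CH(OH)COOH) = 3.824 + log(0.139/0.598) = 3.824 + (-0.634)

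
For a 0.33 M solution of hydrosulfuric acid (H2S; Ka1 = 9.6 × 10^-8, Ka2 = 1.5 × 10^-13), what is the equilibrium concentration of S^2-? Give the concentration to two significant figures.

1.5 × 10^-13 M

First ionization gives [H+] ≈ [HS-] = 1.78 × 10^-4 M.
Second step: Ka2 = [H+][S^2-]/[HS-] ≈ [S^2-] (since [H+] ≈ [HS-]).
So [S^2-] ≈ Ka2.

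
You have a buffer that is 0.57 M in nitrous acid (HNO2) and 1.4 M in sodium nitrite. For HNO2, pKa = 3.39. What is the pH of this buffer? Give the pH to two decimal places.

Henderson–Hasselbalch: pH = pKa + log([NO2-]/[HNO2]) = 3.39 + log(1.4/0.57)
pH = 3.39 + (+0.390) = 3.78

pH = 3.78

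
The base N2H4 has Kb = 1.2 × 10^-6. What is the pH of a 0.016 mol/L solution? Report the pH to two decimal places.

pH = 10.14

N2H4 + H2O ⇌ N2H5+ + OH-
From the ICE table, Kb = x²/(0.016 − x) = 1.2 × 10^-6.
Assume x ≪ 0.016: x ≈ √(1.2 × 10^-6 × 0.016) = 1.39 × 10^-4 M
pOH = −log(1.39 × 10^-4) = 3.86; pH = 14.00 − 3.86 = 10.14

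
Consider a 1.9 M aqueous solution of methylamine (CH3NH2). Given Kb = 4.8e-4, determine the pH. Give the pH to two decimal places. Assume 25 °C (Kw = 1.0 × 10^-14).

CH3NH2 + H2O ⇌ CH3NH3+ + OH-
Kb = x²/(1.9 − x) = 4.8 × 10^-4
Assume x ≪ 1.9: x ≈ √(4.8 × 10^-4 × 1.9) = 3.02 × 10^-2 M
Check: 1.6% ionized — well under 5%, approximation valid.
pOH = 1.52, so pH = 14.00 − pOH = 12.48

pH = 12.48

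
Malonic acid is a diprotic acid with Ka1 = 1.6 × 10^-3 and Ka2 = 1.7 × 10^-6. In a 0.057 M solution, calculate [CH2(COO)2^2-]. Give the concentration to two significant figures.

First ionization gives [H+] ≈ [CH2(COOH)COO-] = 8.78 × 10^-3 M.
Second step: Ka2 = [H+][CH2(COO)2^2-]/[CH2(COOH)COO-] ≈ [CH2(COO)2^2-] (since [H+] ≈ [CH2(COOH)COO-]).
So [CH2(COO)2^2-] ≈ Ka2.

1.7 × 10^-6 M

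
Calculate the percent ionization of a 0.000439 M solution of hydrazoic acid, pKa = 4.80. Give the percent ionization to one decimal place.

HN3 ⇌ N3- + H+; let x = [H+] at equilibrium.
Ka = 10^(−4.80) = 1.58 × 10^-5
Solve x² + 1.58e-05x − 6.94e-09 = 0 → x = 7.58 × 10^-5 M
% ionization = x/C₀ × 100% = 7.58 × 10^-5/0.000439 × 100% = 17.3%

17.3%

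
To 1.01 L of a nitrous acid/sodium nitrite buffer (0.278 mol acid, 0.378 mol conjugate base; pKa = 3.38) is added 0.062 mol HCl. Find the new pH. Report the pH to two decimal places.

Added H+ converts NO2- to HNO2: HNO2 → 0.34 mol, NO2- → 0.316 mol.
pH = pKa + log([A⁻]/[HA]) = 3.38 + log(0.316/0.34) = 3.38 -0.032

pH = 3.35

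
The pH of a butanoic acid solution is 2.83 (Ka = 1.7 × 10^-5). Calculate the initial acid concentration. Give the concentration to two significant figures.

C₀ = 1.3 × 10^-1 M

[H+] = 10^(-2.83) = 1.48 × 10^-3 M = x
Ka = x²/(C₀ − x) ⇒ C₀ = x + x²/Ka
C₀ = 1.48 × 10^-3 + (1.48 × 10^-3)²/(1.7 × 10^-5) = 1.30 × 10^-1 M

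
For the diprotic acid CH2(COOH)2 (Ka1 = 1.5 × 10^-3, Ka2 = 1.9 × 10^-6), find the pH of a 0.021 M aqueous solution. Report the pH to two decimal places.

Since Ka1 ≫ Ka2, the first ionization dominates [H+].
Ka1 = x²/(0.021 − x) = 1.5 × 10^-3
Solving the quadratic: x = (−Ka1 + √(Ka1² + 4·Ka1·C₀))/2 = 4.91 × 10^-3 M
pH = −log(4.91 × 10^-3) = 2.31

pH = 2.31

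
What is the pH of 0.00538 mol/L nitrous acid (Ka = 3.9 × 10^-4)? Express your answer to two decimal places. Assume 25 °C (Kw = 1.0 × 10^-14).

pH = 2.90

HNO2 ⇌ NO2- + H+
Let x = [H+] at equilibrium. Ka = x²/(0.00538 − x).
x is not negligible relative to C₀; solve x² + 0.00039·x − 2.1e-06 = 0.
x = (−Ka + √(Ka² + 4·Ka·C₀))/2 = 1.27 × 10^-3 M
pH = −log[H+] = −log(1.27 × 10^-3) = 2.90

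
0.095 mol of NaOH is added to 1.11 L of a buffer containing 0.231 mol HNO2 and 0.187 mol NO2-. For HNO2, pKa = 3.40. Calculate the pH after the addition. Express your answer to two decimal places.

pH = 3.72

OH- converts HNO2 to NO2-: HNO2 → 0.136 mol, NO2- → 0.282 mol.
pH = pKa + log([A⁻]/[HA]) = 3.40 + log(0.282/0.136) = 3.40 +0.317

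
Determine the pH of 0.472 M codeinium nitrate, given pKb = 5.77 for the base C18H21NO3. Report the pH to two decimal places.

pH = 4.28

C18H22NO3+ is the conjugate acid of the weak base C18H21NO3.
Kb = 10^(−5.77) = 1.70 × 10^-6
Ka = Kw/Kb = 1.0×10^-14 / 1.70 × 10^-6 = 5.88 × 10^-9
Ka = x²/(0.472 − x) = 5.88 × 10^-9
Neglecting x in the denominator: x = √(5.88 × 10^-9 × 0.472) = 5.27 × 10^-5 M
pH = −log[H+] = −log(5.27 × 10^-5) = 4.28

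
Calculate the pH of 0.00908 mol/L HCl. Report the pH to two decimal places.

pH = 2.04

HCl is a strong acid and dissociates completely, so [H+] = 0.00908 M.
pH = -log(0.00908) = 2.04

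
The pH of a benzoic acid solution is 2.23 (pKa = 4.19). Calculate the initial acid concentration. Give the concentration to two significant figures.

C₀ = 5.4 × 10^-1 M

[H+] = 10^(-2.23) = 5.89 × 10^-3 M = x
Ka = 10^(−4.19) = 6.46 × 10^-5
Ka = x²/(C₀ − x) ⇒ C₀ = x + x²/Ka
C₀ = 5.89 × 10^-3 + (5.89 × 10^-3)²/(6.46 × 10^-5) = 5.43 × 10^-1 M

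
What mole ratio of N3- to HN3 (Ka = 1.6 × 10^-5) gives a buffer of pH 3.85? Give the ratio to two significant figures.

ratio = 0.11

pKa = -log(1.6 × 10^-5) = 4.796
pH = pKa + log(r) ⇒ log(r) = 3.85 − 4.796 = -0.946
r = [N3-]/[HN3] = 10^(-0.946) = 0.113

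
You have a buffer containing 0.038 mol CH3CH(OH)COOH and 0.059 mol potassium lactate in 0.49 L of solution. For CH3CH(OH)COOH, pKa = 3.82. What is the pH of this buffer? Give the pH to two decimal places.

Using pH = pKa + log([base]/[acid]) with [base]/[acid] = 0.059/0.038:
pH = 3.82 + (+0.191) = 4.01

pH = 4.01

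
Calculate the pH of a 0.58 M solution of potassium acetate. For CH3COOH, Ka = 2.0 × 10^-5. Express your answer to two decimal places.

pH = 9.23

CH3COO- is the conjugate base of the weak acid CH3COOH.
Kb = Kw/Ka = 1.0×10^-14 / 2.0 × 10^-5 = 5.00 × 10^-10
Kb = [OH-]²/(0.58 − [OH-]) = 5.00 × 10^-10
Since Kb ≪ C₀, [OH-] ≈ √(Kb·C₀) = 1.70 × 10^-5 M.
([OH-]/C₀ = 0.0029% < 5%, so the approximation holds.)
pOH = 4.77, so pH = 14.00 − pOH = 9.23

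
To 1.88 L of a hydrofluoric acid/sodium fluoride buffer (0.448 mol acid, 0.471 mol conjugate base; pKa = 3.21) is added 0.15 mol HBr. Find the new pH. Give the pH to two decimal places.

pH = 2.94

After neutralization: n(HF) = 0.598 mol, n(F-) = 0.321 mol.
pH = pKa + log(n_F-/n_HF) = 3.21 + log(0.321/0.598) = 3.21 + (-0.270)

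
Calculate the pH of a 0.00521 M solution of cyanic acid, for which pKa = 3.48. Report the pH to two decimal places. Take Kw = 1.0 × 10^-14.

HOCN ⇌ OCN- + H+
Ka = 10^(−3.48) = 3.31 × 10^-4
Ka = [H+]²/(0.00521 − [H+]) = 3.31 × 10^-4
[H+] is not negligible relative to C₀; solve [H+]² + 0.000331·[H+] − 1.72e-06 = 0.
[H+] = (−Ka + √(Ka² + 4·Ka·C₀))/2 = 1.16 × 10^-3 M
pH = −log(1.16 × 10^-3) = 2.94

pH = 2.94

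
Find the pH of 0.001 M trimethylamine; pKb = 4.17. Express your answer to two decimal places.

(CH3)3N + H2O ⇌ (CH3)3NH+ + OH-
Kb = 10^(−4.17) = 6.76 × 10^-5
Kb = [OH-]²/(0.001 − [OH-]) = 6.76 × 10^-5
Here C₀/Kb ≈ 14.8, so the small-[OH-] approximation fails. Use the quadratic:
[OH-] = (−Kb + √(Kb² + 4·Kb·C₀))/2 = 2.28 × 10^-4 M
pOH = 3.64, so pH = 14.00 − pOH = 10.36

pH = 10.36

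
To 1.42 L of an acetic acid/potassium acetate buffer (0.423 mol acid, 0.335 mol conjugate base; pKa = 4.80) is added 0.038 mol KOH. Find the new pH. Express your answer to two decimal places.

pH = 4.79

OH- converts CH3COOH to CH3COO-: CH3COOH → 0.385 mol, CH3COO- → 0.373 mol.
pH = pKa + log([A⁻]/[HA]) = 4.80 + log(0.373/0.385) = 4.80 -0.014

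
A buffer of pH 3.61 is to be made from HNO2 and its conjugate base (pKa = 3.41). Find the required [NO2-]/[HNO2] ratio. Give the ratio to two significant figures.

ratio = 1.6

pH = pKa + log(r) ⇒ log(r) = 3.61 − 3.41 = +0.20
r = [NO2-]/[HNO2] = 10^(+0.20) = 1.58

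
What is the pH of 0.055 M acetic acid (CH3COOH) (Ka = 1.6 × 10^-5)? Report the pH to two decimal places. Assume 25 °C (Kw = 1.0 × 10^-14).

pH = 3.03

CH3COOH ⇌ CH3COO- + H+
Ka = x²/(0.055 − x) = 1.6 × 10^-5
Assume x ≪ 0.055: x ≈ √(1.6 × 10^-5 × 0.055) = 9.38 × 10^-4 M
(x/C₀ = 1.7% < 5%, so the approximation holds.)
pH = −log(9.38 × 10^-4) = 3.03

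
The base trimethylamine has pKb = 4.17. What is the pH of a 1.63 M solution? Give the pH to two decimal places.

pH = 12.02

(CH3)3N + H2O ⇌ (CH3)3NH+ + OH-
Kb = 10^(−4.17) = 6.76 × 10^-5
Kb = x²/(1.63 − x) = 6.76 × 10^-5
Since Kb ≪ C₀, x ≈ √(Kb·C₀) = 1.05 × 10^-2 M.
(x/C₀ = 0.64% < 5%, so the approximation holds.)
pOH = −log(1.05 × 10^-2) = 1.98; pH = 14.00 − 1.98 = 12.02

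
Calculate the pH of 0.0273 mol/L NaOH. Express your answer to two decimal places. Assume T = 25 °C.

pH = 12.44

NaOH is a strong base; [OH-] = 0.0273 M.
pOH = -log(0.0273) = 1.56
pH = 14.00 - 1.56 = 12.44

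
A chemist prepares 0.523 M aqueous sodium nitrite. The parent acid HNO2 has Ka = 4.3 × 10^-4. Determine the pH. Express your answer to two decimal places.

pH = 8.54

NO2- is the conjugate base of the weak acid HNO2.
Kb = Kw/Ka = 1.0×10^-14 / 4.3 × 10^-4 = 2.33 × 10^-11
Let x = [OH-] at equilibrium. Kb = x²/(0.523 − x).
Assume x ≪ 0.523: x ≈ √(2.33 × 10^-11 × 0.523) = 3.49 × 10^-6 M
pOH = 5.46, so pH = 14.00 − pOH = 8.54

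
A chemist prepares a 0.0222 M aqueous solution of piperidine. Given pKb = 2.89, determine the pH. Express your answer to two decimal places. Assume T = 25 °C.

pH = 11.68

C5H10NH + H2O ⇌ C5H10NH2+ + OH-
Kb = 10^(−2.89) = 1.29 × 10^-3
Let x = [OH-] at equilibrium. Kb = x²/(0.0222 − x).
The 5% rule fails; solving x² + Kb·x − Kb·C₀ = 0 exactly:
x = [−0.00129 + √(0.00129² + 0.000115)]/2 = 4.75 × 10^-3 M
pOH = 2.32, so pH = 14.00 − pOH = 11.68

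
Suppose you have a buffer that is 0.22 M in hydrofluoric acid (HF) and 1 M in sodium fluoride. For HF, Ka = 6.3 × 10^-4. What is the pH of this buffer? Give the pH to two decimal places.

pH = 3.86

pKa = −log(6.3 × 10^-4) = 3.201
pH = pKa + log([A⁻]/[HA]) = 3.201 + log(1/0.22)
pH = 3.201 + (+0.658) = 3.86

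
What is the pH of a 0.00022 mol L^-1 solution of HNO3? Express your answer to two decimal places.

HNO3 is a strong acid and dissociates completely, so [H+] = 0.00022 M.
pH = -log(0.00022) = 3.66

pH = 3.66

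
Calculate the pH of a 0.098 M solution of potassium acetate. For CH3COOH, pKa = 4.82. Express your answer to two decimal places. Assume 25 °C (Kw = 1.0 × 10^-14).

CH3COO- is the conjugate base of the weak acid CH3COOH.
Ka = 10^(−4.82) = 1.51 × 10^-5
Kb = Kw/Ka = 1.0×10^-14 / 1.51 × 10^-5 = 6.62 × 10^-10
From the ICE table, Kb = [OH-]²/(0.098 − [OH-]) = 6.62 × 10^-10.
Neglecting [OH-] in the denominator: [OH-] = √(6.62 × 10^-10 × 0.098) = 8.05 × 10^-6 M
Check: 0.0082% ionized — well under 5%, approximation valid.
pOH = −log(8.05 × 10^-6) = 5.09; pH = 14.00 − 5.09 = 8.91

pH = 8.91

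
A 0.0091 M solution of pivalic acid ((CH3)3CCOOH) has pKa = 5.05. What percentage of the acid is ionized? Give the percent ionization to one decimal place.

(CH3)3CCOOH ⇌ (CH3)3CCOO- + H+; let x = [H+] at equilibrium.
Ka = 10^(−5.05) = 8.91 × 10^-6
x ≈ √(Ka·C₀) = √(8.91 × 10^-6 × 0.0091) = 2.85 × 10^-4 M
Fraction ionized = 2.85 × 10^-4 / 0.0091 = 0.0313 → 3.1%

3.1%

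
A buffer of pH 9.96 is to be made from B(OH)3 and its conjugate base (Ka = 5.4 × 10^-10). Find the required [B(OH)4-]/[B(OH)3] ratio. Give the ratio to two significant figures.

pKa = -log(5.4 × 10^-10) = 9.268
pH = pKa + log(r) ⇒ log(r) = 9.96 − 9.268 = +0.692
r = [B(OH)4-]/[B(OH)3] = 10^(+0.692) = 4.92

ratio = 4.9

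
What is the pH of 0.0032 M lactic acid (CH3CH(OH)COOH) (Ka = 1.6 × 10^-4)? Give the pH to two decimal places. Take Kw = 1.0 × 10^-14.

CH3CH(OH)COOH ⇌ CH3CH(OH)COO- + H+
From the ICE table, Ka = [H+]²/(0.0032 − [H+]) = 1.6 × 10^-4.
The 5% rule fails; solving [H+]² + Ka·[H+] − Ka·C₀ = 0 exactly:
[H+] = [−0.00016 + √(0.00016² + 2.05e-06)]/2 = 6.40 × 10^-4 M
pH = −log[H+] = −log(6.40 × 10^-4) = 3.19

pH = 3.19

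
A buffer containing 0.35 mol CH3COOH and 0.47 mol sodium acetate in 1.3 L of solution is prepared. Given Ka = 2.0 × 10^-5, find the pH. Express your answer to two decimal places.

pKa = −log(2.0 × 10^-5) = 4.699
Using pH = pKa + log([base]/[acid]) with [base]/[acid] = 0.47/0.35:
pH = 4.699 + (+0.128) = 4.83

pH = 4.83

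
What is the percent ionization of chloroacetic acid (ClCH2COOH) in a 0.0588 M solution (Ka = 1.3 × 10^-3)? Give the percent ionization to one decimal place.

ClCH2COOH ⇌ ClCH2COO- + H+; let x = [H+] at equilibrium.
Ka = x²/(C₀ − x); solving the quadratic gives x = 8.12 × 10^-3 M.
% ionization = x/C₀ × 100% = 8.12 × 10^-3/0.0588 × 100% = 13.8%

13.8%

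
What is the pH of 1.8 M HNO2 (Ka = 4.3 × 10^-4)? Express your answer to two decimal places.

HNO2 ⇌ NO2- + H+
Ka = [H+]²/(1.8 − [H+]) = 4.3 × 10^-4
Neglecting [H+] in the denominator: [H+] = √(4.3 × 10^-4 × 1.8) = 2.78 × 10^-2 M
Check: 1.5% ionized — well under 5%, approximation valid.
pH = −log[H+] = −log(2.78 × 10^-2) = 1.56

pH = 1.56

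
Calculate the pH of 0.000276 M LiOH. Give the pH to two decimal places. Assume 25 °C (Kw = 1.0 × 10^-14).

pH = 10.44

LiOH is a strong base; [OH-] = 0.000276 M.
pOH = -log(0.000276) = 3.56
pH = 14.00 - 3.56 = 10.44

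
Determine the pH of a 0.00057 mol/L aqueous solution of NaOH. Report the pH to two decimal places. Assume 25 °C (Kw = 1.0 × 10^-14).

NaOH is a strong base; [OH-] = 0.00057 M.
pOH = -log(0.00057) = 3.24
pH = 14.00 - 3.24 = 10.76

pH = 10.76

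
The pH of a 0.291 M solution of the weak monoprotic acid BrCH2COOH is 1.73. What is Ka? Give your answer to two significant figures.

Ka = 1.3 × 10^-3

[H+] = 10^(-1.73) = 1.86 × 10^-2 M
At equilibrium [HA] = 0.291 − 1.86 × 10^-2 = 2.72 × 10^-1 M
Ka = [H+][A-]/[HA] = (1.86 × 10^-2)² / 2.72 × 10^-1 = 1.3 × 10^-3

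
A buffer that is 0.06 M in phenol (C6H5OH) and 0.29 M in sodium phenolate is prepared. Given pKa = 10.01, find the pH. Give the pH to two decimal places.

Using pH = pKa + log([base]/[acid]) with [base]/[acid] = 0.29/0.06:
pH = 10.01 + (+0.684) = 10.69

pH = 10.69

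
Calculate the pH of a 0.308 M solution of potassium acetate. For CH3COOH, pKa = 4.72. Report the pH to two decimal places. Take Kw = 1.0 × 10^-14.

pH = 9.10

CH3COO- is the conjugate base of the weak acid CH3COOH.
Ka = 10^(−4.72) = 1.91 × 10^-5
Kb = Kw/Ka = 1.0×10^-14 / 1.91 × 10^-5 = 5.24 × 10^-10
From the ICE table, Kb = [OH-]²/(0.308 − [OH-]) = 5.24 × 10^-10.
Assume [OH-] ≪ 0.308: [OH-] ≈ √(5.24 × 10^-10 × 0.308) = 1.27 × 10^-5 M
pOH = −log(1.27 × 10^-5) = 4.90; pH = 14.00 − 4.90 = 9.10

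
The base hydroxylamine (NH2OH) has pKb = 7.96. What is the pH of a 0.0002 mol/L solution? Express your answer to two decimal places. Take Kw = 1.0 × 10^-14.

NH2OH + H2O ⇌ NH3OH+ + OH-
Kb = 10^(−7.96) = 1.10 × 10^-8
Kb = [OH-]²/(0.0002 − [OH-]) = 1.10 × 10^-8
Assume [OH-] ≪ 0.0002: [OH-] ≈ √(1.10 × 10^-8 × 0.0002) = 1.48 × 10^-6 M
pOH = −log(1.48 × 10^-6) = 5.83; pH = 14.00 − 5.83 = 8.17

pH = 8.17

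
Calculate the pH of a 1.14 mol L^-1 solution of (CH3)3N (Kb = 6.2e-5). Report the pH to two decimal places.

pH = 11.92

(CH3)3N + H2O ⇌ (CH3)3NH+ + OH-
Let x = [OH-] at equilibrium. Kb = x²/(1.14 − x).
Neglecting x in the denominator: x = √(6.2 × 10^-5 × 1.14) = 8.41 × 10^-3 M
(x/C₀ = 0.74% < 5%, so the approximation holds.)
pOH = −log(8.41 × 10^-3) = 2.08; pH = 14.00 − 2.08 = 11.92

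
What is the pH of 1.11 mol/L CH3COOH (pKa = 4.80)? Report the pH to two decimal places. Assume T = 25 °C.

CH3COOH ⇌ CH3COO- + H+
Ka = 10^(−4.80) = 1.58 × 10^-5
Ka = x²/(1.11 − x) = 1.58 × 10^-5
Assume x ≪ 1.11: x ≈ √(1.58 × 10^-5 × 1.11) = 4.19 × 10^-3 M
Check: 0.38% ionized — well under 5%, approximation valid.
pH = −log(4.19 × 10^-3) = 2.38

pH = 2.38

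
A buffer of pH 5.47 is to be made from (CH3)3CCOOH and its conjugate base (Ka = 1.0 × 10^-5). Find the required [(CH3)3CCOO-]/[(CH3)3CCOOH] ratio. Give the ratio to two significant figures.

ratio = 3.0

pKa = -log(1.0 × 10^-5) = 5.000
pH = pKa + log(r) ⇒ log(r) = 5.47 − 5.000 = +0.470
r = [(CH3)3CCOO-]/[(CH3)3CCOOH] = 10^(+0.470) = 2.95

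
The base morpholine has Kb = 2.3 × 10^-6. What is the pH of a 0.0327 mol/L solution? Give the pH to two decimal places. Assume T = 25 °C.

C4H8ONH + H2O ⇌ C4H8ONH2+ + OH-
From the ICE table, Kb = [OH-]²/(0.0327 − [OH-]) = 2.3 × 10^-6.
Neglecting [OH-] in the denominator: [OH-] = √(2.3 × 10^-6 × 0.0327) = 2.74 × 10^-4 M
pOH = 3.56, so pH = 14.00 − pOH = 10.44

pH = 10.44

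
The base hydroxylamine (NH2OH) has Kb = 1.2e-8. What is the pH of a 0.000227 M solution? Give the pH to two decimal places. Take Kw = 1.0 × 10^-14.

NH2OH + H2O ⇌ NH3OH+ + OH-
Kb = x²/(0.000227 − x) = 1.2 × 10^-8
Neglecting x in the denominator: x = √(1.2 × 10^-8 × 0.000227) = 1.65 × 10^-6 M
Check: 0.73% ionized — well under 5%, approximation valid.
pOH = −log(1.65 × 10^-6) = 5.78; pH = 14.00 − 5.78 = 8.22

pH = 8.22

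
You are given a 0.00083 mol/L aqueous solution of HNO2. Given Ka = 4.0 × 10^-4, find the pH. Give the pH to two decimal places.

HNO2 ⇌ NO2- + H+
From the ICE table, Ka = [H+]²/(0.00083 − [H+]) = 4.0 × 10^-4.
The 5% rule fails; solving [H+]² + Ka·[H+] − Ka·C₀ = 0 exactly:
[H+] = [−0.0004 + √(0.0004² + 1.33e-06)]/2 = 4.10 × 10^-4 M
pH = −log(4.10 × 10^-4) = 3.39

pH = 3.39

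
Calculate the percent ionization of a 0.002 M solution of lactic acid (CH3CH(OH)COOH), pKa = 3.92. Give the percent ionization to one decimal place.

CH3CH(OH)COOH ⇌ CH3CH(OH)COO- + H+; let x = [H+] at equilibrium.
Ka = 10^(−3.92) = 1.20 × 10^-4
Solve x² + 0.00012x − 2.4e-07 = 0 → x = 4.34 × 10^-4 M
Fraction ionized = 4.34 × 10^-4 / 0.002 = 0.2170 → 21.7%

21.7%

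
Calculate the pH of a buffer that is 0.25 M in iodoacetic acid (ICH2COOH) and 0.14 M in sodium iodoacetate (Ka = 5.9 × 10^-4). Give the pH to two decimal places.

pH = 2.98

pKa = −log(5.9 × 10^-4) = 3.229
pH = pKa + log([A⁻]/[HA]) = 3.229 + log(0.14/0.25)
pH = 3.229 + (-0.252) = 2.98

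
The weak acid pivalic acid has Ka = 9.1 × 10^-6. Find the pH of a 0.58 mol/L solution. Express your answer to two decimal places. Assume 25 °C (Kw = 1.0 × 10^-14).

(CH3)3CCOOH ⇌ (CH3)3CCOO- + H+
From the ICE table, Ka = x²/(0.58 − x) = 9.1 × 10^-6.
Since Ka ≪ C₀, x ≈ √(Ka·C₀) = 2.30 × 10^-3 M.
Check: 0.4% ionized — well under 5%, approximation valid.
pH = −log(2.30 × 10^-3) = 2.64

pH = 2.64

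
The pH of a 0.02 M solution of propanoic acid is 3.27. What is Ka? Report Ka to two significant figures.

Ka = 1.5 × 10^-5

[H+] = 10^(-3.27) = 5.37 × 10^-4 M
At equilibrium [HA] = 0.02 − 5.37 × 10^-4 = 1.95 × 10^-2 M
Ka = [H+][A-]/[HA] = (5.37 × 10^-4)² / 1.95 × 10^-2 = 1.5 × 10^-5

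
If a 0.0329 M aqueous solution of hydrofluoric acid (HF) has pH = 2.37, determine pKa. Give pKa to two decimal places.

[H+] = 10^(-2.37) = 4.27 × 10^-3 M
At equilibrium [HA] = 0.0329 − 4.27 × 10^-3 = 2.86 × 10^-2 M
Ka = [H+][A-]/[HA] = (4.27 × 10^-3)² / 2.86 × 10^-2 = 6.38 × 10^-4
pKa = -log(6.38 × 10^-4) = 3.20

pKa = 3.20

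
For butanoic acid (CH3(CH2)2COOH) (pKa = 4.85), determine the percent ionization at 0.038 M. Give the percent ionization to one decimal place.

CH3(CH2)2COOH ⇌ CH3(CH2)2COO- + H+; let x = [H+] at equilibrium.
Ka = 10^(−4.85) = 1.41 × 10^-5
x ≈ √(Ka·C₀) = √(1.41 × 10^-5 × 0.038) = 7.32 × 10^-4 M
% ionization = x/C₀ × 100% = 7.32 × 10^-4/0.038 × 100% = 1.9%

1.9%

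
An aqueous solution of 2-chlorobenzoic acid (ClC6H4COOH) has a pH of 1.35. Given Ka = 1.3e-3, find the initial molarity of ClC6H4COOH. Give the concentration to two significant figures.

C₀ = 1.6 M

[H+] = 10^(-1.35) = 4.47 × 10^-2 M = x
Ka = x²/(C₀ − x) ⇒ C₀ = x + x²/Ka
C₀ = 4.47 × 10^-2 + (4.47 × 10^-2)²/(1.3 × 10^-3) = 1.58 M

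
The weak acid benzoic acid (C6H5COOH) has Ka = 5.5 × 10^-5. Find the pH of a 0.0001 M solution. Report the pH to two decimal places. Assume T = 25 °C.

pH = 4.29

C6H5COOH ⇌ C6H5COO- + H+
Let x = [H+] at equilibrium. Ka = x²/(0.0001 − x).
Here C₀/Ka ≈ 1.82, so the small-x approximation fails. Use the quadratic:
x = (−Ka + √(Ka² + 4·Ka·C₀))/2 = 5.16 × 10^-5 M
pH = −log(5.16 × 10^-5) = 4.29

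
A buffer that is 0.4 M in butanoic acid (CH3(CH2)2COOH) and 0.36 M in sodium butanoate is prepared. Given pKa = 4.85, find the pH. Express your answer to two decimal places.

pH = 4.80

Henderson–Hasselbalch: pH = pKa + log([CH3(CH2)2COO-]/[CH3(CH2)2COOH]) = 4.85 + log(0.36/0.4)
pH = 4.85 + (-0.046) = 4.80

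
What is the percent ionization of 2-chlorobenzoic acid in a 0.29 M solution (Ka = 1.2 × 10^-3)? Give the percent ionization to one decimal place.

6.2%

ClC6H4COOH ⇌ ClC6H4COO- + H+; let x = [H+] at equilibrium.
Ka = x²/(C₀ − x); solving the quadratic gives x = 1.81 × 10^-2 M.
% ionization = x/C₀ × 100% = 1.81 × 10^-2/0.29 × 100% = 6.2%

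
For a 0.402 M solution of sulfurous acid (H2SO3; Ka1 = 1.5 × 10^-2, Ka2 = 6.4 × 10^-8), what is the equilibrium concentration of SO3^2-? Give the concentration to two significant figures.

6.4 × 10^-8 M

First ionization gives [H+] ≈ [HSO3-] = 7.05 × 10^-2 M.
Second step: Ka2 = [H+][SO3^2-]/[HSO3-] ≈ [SO3^2-] (since [H+] ≈ [HSO3-]).
So [SO3^2-] ≈ Ka2.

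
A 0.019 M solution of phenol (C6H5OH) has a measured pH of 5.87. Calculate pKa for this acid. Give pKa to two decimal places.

[H+] = 10^(-5.87) = 1.35 × 10^-6 M
At equilibrium [HA] = 0.019 − 1.35 × 10^-6 = 1.90 × 10^-2 M
Ka = [H+][A-]/[HA] = (1.35 × 10^-6)² / 1.90 × 10^-2 = 9.59 × 10^-11
pKa = -log(9.59 × 10^-11) = 10.02

pKa = 10.02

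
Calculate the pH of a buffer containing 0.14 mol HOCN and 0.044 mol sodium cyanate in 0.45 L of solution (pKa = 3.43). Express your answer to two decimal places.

pH = 2.93

Using pH = pKa + log([base]/[acid]) with [base]/[acid] = 0.044/0.14:
pH = 3.43 + (-0.503) = 2.93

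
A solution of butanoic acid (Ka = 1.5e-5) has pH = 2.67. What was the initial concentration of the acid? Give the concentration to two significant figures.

C₀ = 3.1 × 10^-1 M

[H+] = 10^(-2.67) = 2.14 × 10^-3 M = x
Ka = x²/(C₀ − x) ⇒ C₀ = x + x²/Ka
C₀ = 2.14 × 10^-3 + (2.14 × 10^-3)²/(1.5 × 10^-5) = 3.07 × 10^-1 M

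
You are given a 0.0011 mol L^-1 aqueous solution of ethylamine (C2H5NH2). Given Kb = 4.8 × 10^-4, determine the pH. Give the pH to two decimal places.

C2H5NH2 + H2O ⇌ C2H5NH3+ + OH-
Kb = x²/(0.0011 − x) = 4.8 × 10^-4
Here C₀/Kb ≈ 2.29, so the small-x approximation fails. Use the quadratic:
x = (−Kb + √(Kb² + 4·Kb·C₀))/2 = 5.25 × 10^-4 M
pOH = −log(5.25 × 10^-4) = 3.28; pH = 14.00 − 3.28 = 10.72

pH = 10.72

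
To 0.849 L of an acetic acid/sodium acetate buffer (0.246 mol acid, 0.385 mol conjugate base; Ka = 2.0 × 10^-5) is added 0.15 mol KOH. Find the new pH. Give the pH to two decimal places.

pH = 5.45

After neutralization: n(CH3COOH) = 0.096 mol, n(CH3COO-) = 0.535 mol.
pKa = −log(2.0 × 10^-5) = 4.699
pH = pKa + log(n_CH3COO-/n_CH3COOH) = 4.699 + log(0.535/0.096) = 4.699 + (+0.746)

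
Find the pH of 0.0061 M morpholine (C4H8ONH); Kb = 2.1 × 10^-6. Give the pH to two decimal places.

pH = 10.05

C4H8ONH + H2O ⇌ C4H8ONH2+ + OH-
From the ICE table, Kb = x²/(0.0061 − x) = 2.1 × 10^-6.
Since Kb ≪ C₀, x ≈ √(Kb·C₀) = 1.13 × 10^-4 M.
pOH = −log(1.13 × 10^-4) = 3.95; pH = 14.00 − 3.95 = 10.05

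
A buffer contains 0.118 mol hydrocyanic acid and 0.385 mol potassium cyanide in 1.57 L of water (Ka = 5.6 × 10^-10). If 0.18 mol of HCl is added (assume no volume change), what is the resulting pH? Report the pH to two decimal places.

pH = 9.09

After neutralization: n(HCN) = 0.298 mol, n(CN-) = 0.205 mol.
pKa = −log(5.6 × 10^-10) = 9.252
pH = pKa + log([A⁻]/[HA]) = 9.252 + log(0.205/0.298) = 9.252 -0.162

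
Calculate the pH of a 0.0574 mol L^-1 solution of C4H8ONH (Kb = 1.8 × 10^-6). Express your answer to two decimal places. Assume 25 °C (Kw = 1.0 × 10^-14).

pH = 10.51

C4H8ONH + H2O ⇌ C4H8ONH2+ + OH-
Kb = x²/(0.0574 − x) = 1.8 × 10^-6
Neglecting x in the denominator: x = √(1.8 × 10^-6 × 0.0574) = 3.21 × 10^-4 M
(x/C₀ = 0.56% < 5%, so the approximation holds.)
pOH = −log(3.21 × 10^-4) = 3.49; pH = 14.00 − 3.49 = 10.51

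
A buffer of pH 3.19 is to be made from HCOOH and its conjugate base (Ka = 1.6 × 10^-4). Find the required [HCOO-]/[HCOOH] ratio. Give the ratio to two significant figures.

pKa = -log(1.6 × 10^-4) = 3.796
pH = pKa + log(r) ⇒ log(r) = 3.19 − 3.796 = -0.606
r = [HCOO-]/[HCOOH] = 10^(-0.606) = 0.248

ratio = 0.25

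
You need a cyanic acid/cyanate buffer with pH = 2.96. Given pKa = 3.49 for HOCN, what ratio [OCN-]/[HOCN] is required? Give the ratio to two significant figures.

ratio = 0.30

pH = pKa + log(r) ⇒ log(r) = 2.96 − 3.49 = -0.53
r = [OCN-]/[HOCN] = 10^(-0.53) = 0.295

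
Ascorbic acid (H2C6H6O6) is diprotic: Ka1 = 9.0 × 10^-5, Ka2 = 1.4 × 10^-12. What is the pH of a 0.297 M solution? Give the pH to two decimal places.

pH = 2.29

Ka1 ≫ Ka2, so treat the first dissociation as the only significant source of H+.
Ka1 = x²/(0.297 − x) = 9.0 × 10^-5
x ≈ √(9.0 × 10^-5 × 0.297) = 5.17 × 10^-3 M
pH = −log(5.17 × 10^-3) = 2.29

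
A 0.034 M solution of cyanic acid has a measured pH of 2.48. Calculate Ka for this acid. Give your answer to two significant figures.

Ka = 3.6 × 10^-4

[H+] = 10^(-2.48) = 3.31 × 10^-3 M
At equilibrium [HA] = 0.034 − 3.31 × 10^-3 = 3.07 × 10^-2 M
Ka = [H+][A-]/[HA] = (3.31 × 10^-3)² / 3.07 × 10^-2 = 3.6 × 10^-4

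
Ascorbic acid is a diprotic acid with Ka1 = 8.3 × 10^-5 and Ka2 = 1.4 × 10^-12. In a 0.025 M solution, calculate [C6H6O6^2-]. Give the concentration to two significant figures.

1.4 × 10^-12 M

First ionization gives [H+] ≈ [HC6H6O6-] = 1.40 × 10^-3 M.
Second step: Ka2 = [H+][C6H6O6^2-]/[HC6H6O6-] ≈ [C6H6O6^2-] (since [H+] ≈ [HC6H6O6-]).
So [C6H6O6^2-] ≈ Ka2.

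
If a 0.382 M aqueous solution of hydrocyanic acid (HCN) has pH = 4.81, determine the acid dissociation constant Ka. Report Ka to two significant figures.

[H+] = 10^(-4.81) = 1.55 × 10^-5 M
At equilibrium [HA] = 0.382 − 1.55 × 10^-5 = 3.82 × 10^-1 M
Ka = [H+][A-]/[HA] = (1.55 × 10^-5)² / 3.82 × 10^-1 = 6.3 × 10^-10

Ka = 6.3 × 10^-10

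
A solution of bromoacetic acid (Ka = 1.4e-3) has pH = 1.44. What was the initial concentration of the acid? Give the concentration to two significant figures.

C₀ = 9.8 × 10^-1 M

[H+] = 10^(-1.44) = 3.63 × 10^-2 M = x
Ka = x²/(C₀ − x) ⇒ C₀ = x + x²/Ka
C₀ = 3.63 × 10^-2 + (3.63 × 10^-2)²/(1.4 × 10^-3) = 9.78 × 10^-1 M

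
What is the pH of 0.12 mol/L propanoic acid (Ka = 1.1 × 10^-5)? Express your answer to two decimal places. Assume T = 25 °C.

pH = 2.94

CH3CH2COOH ⇌ CH3CH2COO- + H+
From the ICE table, Ka = [H+]²/(0.12 − [H+]) = 1.1 × 10^-5.
Assume [H+] ≪ 0.12: [H+] ≈ √(1.1 × 10^-5 × 0.12) = 1.15 × 10^-3 M
([H+]/C₀ = 0.96% < 5%, so the approximation holds.)
pH = −log[H+] = −log(1.15 × 10^-3) = 2.94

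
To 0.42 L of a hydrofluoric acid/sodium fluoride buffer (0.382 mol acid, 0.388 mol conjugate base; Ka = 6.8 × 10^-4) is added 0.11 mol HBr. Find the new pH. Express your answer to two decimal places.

pH = 2.92

Added H+ converts F- to HF: HF → 0.492 mol, F- → 0.278 mol.
pKa = −log(6.8 × 10^-4) = 3.167
pH = pKa + log(n_F-/n_HF) = 3.167 + log(0.278/0.492) = 3.167 + (-0.248)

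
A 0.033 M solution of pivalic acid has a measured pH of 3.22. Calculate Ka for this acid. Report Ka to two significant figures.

Ka = 1.1 × 10^-5

[H+] = 10^(-3.22) = 6.03 × 10^-4 M
At equilibrium [HA] = 0.033 − 6.03 × 10^-4 = 3.24 × 10^-2 M
Ka = [H+][A-]/[HA] = (6.03 × 10^-4)² / 3.24 × 10^-2 = 1.1 × 10^-5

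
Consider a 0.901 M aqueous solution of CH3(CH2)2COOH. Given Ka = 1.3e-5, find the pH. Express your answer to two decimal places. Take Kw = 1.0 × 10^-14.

CH3(CH2)2COOH ⇌ CH3(CH2)2COO- + H+
From the ICE table, Ka = x²/(0.901 − x) = 1.3 × 10^-5.
Neglecting x in the denominator: x = √(1.3 × 10^-5 × 0.901) = 3.42 × 10^-3 M
pH = −log[H+] = −log(3.42 × 10^-3) = 2.47

pH = 2.47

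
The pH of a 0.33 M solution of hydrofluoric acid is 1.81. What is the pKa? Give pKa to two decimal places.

pKa = 3.12

[H+] = 10^(-1.81) = 1.55 × 10^-2 M
At equilibrium [HA] = 0.33 − 1.55 × 10^-2 = 3.15 × 10^-1 M
Ka = [H+][A-]/[HA] = (1.55 × 10^-2)² / 3.15 × 10^-1 = 7.63 × 10^-4
pKa = -log(7.63 × 10^-4) = 3.12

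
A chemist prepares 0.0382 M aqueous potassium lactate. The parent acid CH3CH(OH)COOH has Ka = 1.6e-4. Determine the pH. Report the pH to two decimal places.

CH3CH(OH)COO- is the conjugate base of the weak acid CH3CH(OH)COOH.
Kb = Kw/Ka = 1.0×10^-14 / 1.6 × 10^-4 = 6.25 × 10^-11
Kb = [OH-]²/(0.0382 − [OH-]) = 6.25 × 10^-11
Assume [OH-] ≪ 0.0382: [OH-] ≈ √(6.25 × 10^-11 × 0.0382) = 1.55 × 10^-6 M
([OH-]/C₀ = 0.004% < 5%, so the approximation holds.)
pOH = 5.81, so pH = 14.00 − pOH = 8.19

pH = 8.19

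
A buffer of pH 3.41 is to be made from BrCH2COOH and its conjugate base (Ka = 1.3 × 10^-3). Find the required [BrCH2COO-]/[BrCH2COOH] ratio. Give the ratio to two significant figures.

pKa = -log(1.3 × 10^-3) = 2.886
pH = pKa + log(r) ⇒ log(r) = 3.41 − 2.886 = +0.524
r = [BrCH2COO-]/[BrCH2COOH] = 10^(+0.524) = 3.34

ratio = 3.3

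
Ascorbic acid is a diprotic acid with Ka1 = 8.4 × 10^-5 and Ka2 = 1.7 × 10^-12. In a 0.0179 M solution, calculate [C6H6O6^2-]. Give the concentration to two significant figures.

First ionization gives [H+] ≈ [HC6H6O6-] = 1.18 × 10^-3 M.
Second step: Ka2 = [H+][C6H6O6^2-]/[HC6H6O6-] ≈ [C6H6O6^2-] (since [H+] ≈ [HC6H6O6-]).
So [C6H6O6^2-] ≈ Ka2.

1.7 × 10^-12 M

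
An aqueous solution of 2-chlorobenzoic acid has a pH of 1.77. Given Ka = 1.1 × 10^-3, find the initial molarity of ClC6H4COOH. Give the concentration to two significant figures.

C₀ = 2.8 × 10^-1 M

[H+] = 10^(-1.77) = 1.70 × 10^-2 M = x
Ka = x²/(C₀ − x) ⇒ C₀ = x + x²/Ka
C₀ = 1.70 × 10^-2 + (1.70 × 10^-2)²/(1.1 × 10^-3) = 2.80 × 10^-1 M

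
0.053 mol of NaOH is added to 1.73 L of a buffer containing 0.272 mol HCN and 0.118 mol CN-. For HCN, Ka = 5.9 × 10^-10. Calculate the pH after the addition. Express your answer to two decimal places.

OH- converts HCN to CN-: HCN → 0.219 mol, CN- → 0.171 mol.
pKa = −log(5.9 × 10^-10) = 9.229
Henderson–Hasselbalch with mole ratio 0.171/0.219: pH = 9.229 + (-0.107)

pH = 9.12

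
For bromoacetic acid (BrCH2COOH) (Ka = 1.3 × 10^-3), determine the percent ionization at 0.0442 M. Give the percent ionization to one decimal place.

15.7%

BrCH2COOH ⇌ BrCH2COO- + H+; let x = [H+] at equilibrium.
Ka = x²/(C₀ − x); solving the quadratic gives x = 6.96 × 10^-3 M.
Fraction ionized = 6.96 × 10^-3 / 0.0442 = 0.1575 → 15.7%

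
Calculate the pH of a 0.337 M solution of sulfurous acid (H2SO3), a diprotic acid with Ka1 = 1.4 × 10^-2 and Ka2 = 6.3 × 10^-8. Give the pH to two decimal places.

pH = 1.21

Since Ka1 ≫ Ka2, the first ionization dominates [H+].
Ka1 = x²/(0.337 − x) = 1.4 × 10^-2
Solving the quadratic: x = (−Ka1 + √(Ka1² + 4·Ka1·C₀))/2 = 6.20 × 10^-2 M
pH = −log(6.20 × 10^-2) = 1.21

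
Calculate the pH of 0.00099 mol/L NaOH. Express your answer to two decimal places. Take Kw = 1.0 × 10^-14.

NaOH is a strong base; [OH-] = 0.00099 M.
pOH = -log(0.00099) = 3.00
pH = 14.00 - 3.00 = 11.00

pH = 11.00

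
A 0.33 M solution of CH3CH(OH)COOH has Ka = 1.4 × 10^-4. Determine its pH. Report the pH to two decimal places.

CH3CH(OH)COOH ⇌ CH3CH(OH)COO- + H+
Ka = x²/(0.33 − x) = 1.4 × 10^-4
Assume x ≪ 0.33: x ≈ √(1.4 × 10^-4 × 0.33) = 6.80 × 10^-3 M
pH = −log(6.80 × 10^-3) = 2.17

pH = 2.17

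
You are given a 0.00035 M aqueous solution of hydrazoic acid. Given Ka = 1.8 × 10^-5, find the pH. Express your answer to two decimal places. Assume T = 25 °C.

HN3 ⇌ N3- + H+
Let x = [H+] at equilibrium. Ka = x²/(0.00035 − x).
The 5% rule fails; solving x² + Ka·x − Ka·C₀ = 0 exactly:
x = (−Ka + √(Ka² + 4·Ka·C₀))/2 = 7.09 × 10^-5 M
pH = −log(7.09 × 10^-5) = 4.15

pH = 4.15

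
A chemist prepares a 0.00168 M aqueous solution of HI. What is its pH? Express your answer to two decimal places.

pH = 2.77

HI is a strong acid and dissociates completely, so [H+] = 0.00168 M.
pH = -log(0.00168) = 2.77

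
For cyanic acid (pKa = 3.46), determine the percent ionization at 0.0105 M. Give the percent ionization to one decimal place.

HOCN ⇌ OCN- + H+; let x = [H+] at equilibrium.
Ka = 10^(−3.46) = 3.47 × 10^-4
Solve x² + 0.000347x − 3.64e-06 = 0 → x = 1.74 × 10^-3 M
% ionization = x/C₀ × 100% = 1.74 × 10^-3/0.0105 × 100% = 16.6%

16.6%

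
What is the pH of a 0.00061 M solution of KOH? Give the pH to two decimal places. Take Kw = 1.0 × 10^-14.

pH = 10.79

KOH is a strong base; [OH-] = 0.00061 M.
pOH = -log(0.00061) = 3.21
pH = 14.00 - 3.21 = 10.79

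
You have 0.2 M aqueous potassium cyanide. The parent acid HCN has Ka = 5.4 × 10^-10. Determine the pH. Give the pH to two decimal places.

CN- is the conjugate base of the weak acid HCN.
Kb = Kw/Ka = 1.0×10^-14 / 5.4 × 10^-10 = 1.85 × 10^-5
Kb = [OH-]²/(0.2 − [OH-]) = 1.85 × 10^-5
Neglecting [OH-] in the denominator: [OH-] = √(1.85 × 10^-5 × 0.2) = 1.92 × 10^-3 M
Check: 0.96% ionized — well under 5%, approximation valid.
pOH = 2.72, so pH = 14.00 − pOH = 11.28

pH = 11.28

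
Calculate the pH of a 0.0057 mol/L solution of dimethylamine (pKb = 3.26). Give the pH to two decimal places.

(CH3)2NH + H2O ⇌ (CH3)2NH2+ + OH-
Kb = 10^(−3.26) = 5.50 × 10^-4
From the ICE table, Kb = x²/(0.0057 − x) = 5.50 × 10^-4.
x is not negligible relative to C₀; solve x² + 0.00055·x − 3.14e-06 = 0.
x = (−Kb + √(Kb² + 4·Kb·C₀))/2 = 1.52 × 10^-3 M
pOH = 2.82, so pH = 14.00 − pOH = 11.18

pH = 11.18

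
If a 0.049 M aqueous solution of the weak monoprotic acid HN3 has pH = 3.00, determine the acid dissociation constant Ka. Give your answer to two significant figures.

[H+] = 10^(-3.00) = 1.00 × 10^-3 M
At equilibrium [HA] = 0.049 − 1.00 × 10^-3 = 4.80 × 10^-2 M
Ka = [H+][A-]/[HA] = (1.00 × 10^-3)² / 4.80 × 10^-2 = 2.1 × 10^-5

Ka = 2.1 × 10^-5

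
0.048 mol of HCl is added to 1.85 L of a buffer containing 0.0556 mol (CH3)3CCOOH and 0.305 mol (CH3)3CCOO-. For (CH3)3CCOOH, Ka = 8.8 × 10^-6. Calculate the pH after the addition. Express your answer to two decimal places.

pH = 5.45

Added H+ converts (CH3)3CCOO- to (CH3)3CCOOH: (CH3)3CCOOH → 0.104 mol, (CH3)3CCOO- → 0.257 mol.
pKa = −log(8.8 × 10^-6) = 5.056
pH = pKa + log(n_(CH3)3CCOO-/n_(CH3)3CCOOH) = 5.056 + log(0.257/0.104) = 5.056 + (+0.393)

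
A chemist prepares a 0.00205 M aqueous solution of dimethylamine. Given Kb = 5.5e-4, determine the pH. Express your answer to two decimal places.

pH = 10.91

(CH3)2NH + H2O ⇌ (CH3)2NH2+ + OH-
From the ICE table, Kb = [OH-]²/(0.00205 − [OH-]) = 5.5 × 10^-4.
Here C₀/Kb ≈ 3.73, so the small-[OH-] approximation fails. Use the quadratic:
[OH-] = [−0.00055 + √(0.00055² + 4.51e-06)]/2 = 8.22 × 10^-4 M
pOH = −log(8.22 × 10^-4) = 3.09; pH = 14.00 − 3.09 = 10.91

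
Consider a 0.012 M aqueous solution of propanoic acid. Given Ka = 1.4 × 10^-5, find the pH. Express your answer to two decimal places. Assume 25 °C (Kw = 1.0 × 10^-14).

pH = 3.39

CH3CH2COOH ⇌ CH3CH2COO- + H+
Ka = [H+]²/(0.012 − [H+]) = 1.4 × 10^-5
Neglecting [H+] in the denominator: [H+] = √(1.4 × 10^-5 × 0.012) = 4.10 × 10^-4 M
pH = −log[H+] = −log(4.10 × 10^-4) = 3.39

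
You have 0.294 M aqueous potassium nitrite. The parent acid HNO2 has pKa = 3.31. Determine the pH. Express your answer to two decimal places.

pH = 8.39

NO2- is the conjugate base of the weak acid HNO2.
Ka = 10^(−3.31) = 4.90 × 10^-4
Kb = Kw/Ka = 1.0×10^-14 / 4.90 × 10^-4 = 2.04 × 10^-11
Let x = [OH-] at equilibrium. Kb = x²/(0.294 − x).
Since Kb ≪ C₀, x ≈ √(Kb·C₀) = 2.45 × 10^-6 M.
pOH = −log(2.45 × 10^-6) = 5.61; pH = 14.00 − 5.61 = 8.39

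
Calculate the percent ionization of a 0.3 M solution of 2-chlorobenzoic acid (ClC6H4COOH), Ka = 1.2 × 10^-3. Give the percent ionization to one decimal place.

ClC6H4COOH ⇌ ClC6H4COO- + H+; let x = [H+] at equilibrium.
Solve x² + 0.0012x − 0.00036 = 0 → x = 1.84 × 10^-2 M
Fraction ionized = 1.84 × 10^-2 / 0.3 = 0.0613 → 6.1%

6.1%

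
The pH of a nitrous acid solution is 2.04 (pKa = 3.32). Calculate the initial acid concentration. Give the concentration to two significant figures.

C₀ = 1.8 × 10^-1 M

[H+] = 10^(-2.04) = 9.12 × 10^-3 M = x
Ka = 10^(−3.32) = 4.79 × 10^-4
Ka = x²/(C₀ − x) ⇒ C₀ = x + x²/Ka
C₀ = 9.12 × 10^-3 + (9.12 × 10^-3)²/(4.79 × 10^-4) = 1.83 × 10^-1 M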